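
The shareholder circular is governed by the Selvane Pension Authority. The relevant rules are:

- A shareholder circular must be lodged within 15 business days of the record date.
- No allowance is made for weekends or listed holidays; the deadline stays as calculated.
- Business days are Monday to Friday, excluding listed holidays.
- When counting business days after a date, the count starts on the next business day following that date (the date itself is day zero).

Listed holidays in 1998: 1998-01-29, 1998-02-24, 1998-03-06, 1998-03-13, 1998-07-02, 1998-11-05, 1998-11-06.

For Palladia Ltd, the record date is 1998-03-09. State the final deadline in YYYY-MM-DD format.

1998-03-31

Counting 15 business days after 1998-03-09 (skipping weekends and listed holidays) reaches 1998-03-31.
1998-03-31 falls on a Tuesday. The rules make no weekend/holiday allowance, so it remains 1998-03-31.
Deadline: 1998-03-31.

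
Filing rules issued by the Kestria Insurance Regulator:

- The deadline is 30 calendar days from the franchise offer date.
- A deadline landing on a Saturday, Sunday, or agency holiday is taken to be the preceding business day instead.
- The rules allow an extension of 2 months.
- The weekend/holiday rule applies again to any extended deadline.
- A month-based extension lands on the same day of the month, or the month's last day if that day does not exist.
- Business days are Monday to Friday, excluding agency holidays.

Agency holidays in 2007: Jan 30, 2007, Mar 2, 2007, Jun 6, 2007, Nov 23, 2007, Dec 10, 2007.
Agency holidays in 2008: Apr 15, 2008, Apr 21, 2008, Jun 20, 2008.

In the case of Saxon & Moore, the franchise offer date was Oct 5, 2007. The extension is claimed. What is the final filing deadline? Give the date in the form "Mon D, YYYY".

30 calendar days after Oct 5, 2007 is Nov 4, 2007.
Nov 4, 2007 is a Sunday, so it moves to the preceding business day, Nov 2, 2007 (Friday).
The 2 months extension carries Nov 2, 2007 to Jan 2, 2008.
Jan 2, 2008 falls on a Wednesday, which is a business day, so no adjustment is needed.
The final due date is Jan 2, 2008.

Jan 2, 2008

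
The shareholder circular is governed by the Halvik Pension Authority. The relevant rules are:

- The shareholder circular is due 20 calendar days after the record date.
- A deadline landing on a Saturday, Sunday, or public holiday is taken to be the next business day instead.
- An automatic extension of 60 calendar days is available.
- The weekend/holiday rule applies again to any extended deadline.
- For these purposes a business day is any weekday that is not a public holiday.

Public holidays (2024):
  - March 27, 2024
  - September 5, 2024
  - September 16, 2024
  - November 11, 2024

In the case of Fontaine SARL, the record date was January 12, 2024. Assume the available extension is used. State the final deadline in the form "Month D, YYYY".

Adding 20 calendar days to January 12, 2024 gives February 1, 2024.
February 1, 2024 falls on a Thursday, which is a business day, so no adjustment is needed.
The 60-calendar-day extension moves the deadline from February 1, 2024 to April 1, 2024.
April 1, 2024 (Monday) is already a business day.
So the filing is due April 1, 2024.

April 1, 2024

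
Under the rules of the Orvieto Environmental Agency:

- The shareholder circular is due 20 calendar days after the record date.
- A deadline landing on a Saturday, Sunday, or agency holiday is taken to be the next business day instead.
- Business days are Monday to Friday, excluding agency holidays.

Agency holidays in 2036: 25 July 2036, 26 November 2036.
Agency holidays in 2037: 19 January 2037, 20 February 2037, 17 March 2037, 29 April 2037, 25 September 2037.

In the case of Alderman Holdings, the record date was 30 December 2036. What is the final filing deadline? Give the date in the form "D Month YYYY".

Adding 20 calendar days to 30 December 2036 gives 19 January 2037.
19 January 2037 is a listed holiday; the next business day is 20 January 2037 (Tuesday).
Deadline: 20 January 2037.

20 January 2037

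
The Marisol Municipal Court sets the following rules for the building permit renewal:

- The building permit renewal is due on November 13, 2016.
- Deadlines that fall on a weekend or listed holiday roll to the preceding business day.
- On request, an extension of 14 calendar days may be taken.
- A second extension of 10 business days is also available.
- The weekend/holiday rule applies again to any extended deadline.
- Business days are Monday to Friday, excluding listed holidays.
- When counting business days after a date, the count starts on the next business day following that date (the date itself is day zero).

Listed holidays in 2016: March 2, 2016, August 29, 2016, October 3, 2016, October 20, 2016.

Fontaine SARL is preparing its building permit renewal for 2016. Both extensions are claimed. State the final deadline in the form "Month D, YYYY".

December 9, 2016

The stated deadline is November 13, 2016.
November 13, 2016 falls on a Sunday. Rolling to the preceding business day gives November 11, 2016, a Friday.
With the 14-day extension, November 11, 2016 becomes November 25, 2016.
November 25, 2016 is a Friday and not a listed holiday, so it stands.
Applying the 10-business-day extension: 10 business days after November 25, 2016 is December 9, 2016.
December 9, 2016 (Friday) is already a business day.
Final deadline: December 9, 2016.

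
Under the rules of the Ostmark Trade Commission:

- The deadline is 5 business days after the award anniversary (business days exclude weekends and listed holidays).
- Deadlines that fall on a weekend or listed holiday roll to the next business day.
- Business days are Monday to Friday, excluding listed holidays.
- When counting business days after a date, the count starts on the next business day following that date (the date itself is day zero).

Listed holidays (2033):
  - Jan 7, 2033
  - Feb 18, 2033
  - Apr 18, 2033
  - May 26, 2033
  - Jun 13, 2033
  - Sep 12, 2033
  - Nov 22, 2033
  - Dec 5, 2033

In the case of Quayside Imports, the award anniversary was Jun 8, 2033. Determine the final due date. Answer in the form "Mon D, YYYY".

Jun 16, 2033

Counting 5 business days after Jun 8, 2033 (skipping weekends and listed holidays) reaches Jun 16, 2033.
Jun 16, 2033 is a Thursday and not a listed holiday, so it stands.
So the filing is due Jun 16, 2033.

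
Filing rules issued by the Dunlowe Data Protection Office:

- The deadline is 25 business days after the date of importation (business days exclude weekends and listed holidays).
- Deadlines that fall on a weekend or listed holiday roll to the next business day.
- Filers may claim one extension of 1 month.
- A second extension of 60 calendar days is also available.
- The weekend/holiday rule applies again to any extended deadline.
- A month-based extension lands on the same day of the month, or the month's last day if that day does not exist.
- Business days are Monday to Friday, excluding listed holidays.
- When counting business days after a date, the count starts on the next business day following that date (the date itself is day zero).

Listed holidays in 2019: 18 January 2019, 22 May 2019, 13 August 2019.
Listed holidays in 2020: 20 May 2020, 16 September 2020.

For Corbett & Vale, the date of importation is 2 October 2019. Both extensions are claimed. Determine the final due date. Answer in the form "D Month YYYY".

25 business days after 2 October 2019, excluding weekends and holidays, is 6 November 2019.
6 November 2019 is a Wednesday and not a listed holiday, so it stands.
The 1 month extension carries 6 November 2019 to 6 December 2019.
6 December 2019 falls on a Friday, which is a business day, so no adjustment is needed.
Applying the 60-calendar-day extension: 6 December 2019 + 60 days = 4 February 2020.
4 February 2020 (Tuesday) is already a business day.
Final deadline: 4 February 2020.

4 February 2020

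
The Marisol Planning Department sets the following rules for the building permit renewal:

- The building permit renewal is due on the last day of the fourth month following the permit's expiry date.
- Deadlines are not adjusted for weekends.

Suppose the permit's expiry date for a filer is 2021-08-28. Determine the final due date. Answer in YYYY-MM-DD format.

4 months after 2021-08-28 falls in December 2021; the last day of that month is 2021-12-31.
2021-12-31 is a Friday; no weekend or holiday adjustment applies.
Deadline: 2021-12-31.

2021-12-31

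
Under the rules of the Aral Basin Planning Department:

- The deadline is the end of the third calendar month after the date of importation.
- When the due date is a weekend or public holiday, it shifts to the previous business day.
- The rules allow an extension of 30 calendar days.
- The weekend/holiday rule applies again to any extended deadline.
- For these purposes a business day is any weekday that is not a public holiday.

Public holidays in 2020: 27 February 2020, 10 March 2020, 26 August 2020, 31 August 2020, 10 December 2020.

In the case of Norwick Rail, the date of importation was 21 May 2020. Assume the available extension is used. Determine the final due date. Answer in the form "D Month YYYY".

3 months after 21 May 2020 is August 2020; that month ends on 31 August 2020.
31 August 2020 is a listed holiday; the preceding business day is 28 August 2020 (Friday).
Applying the 30-calendar-day extension: 28 August 2020 + 30 days = 27 September 2020.
27 September 2020 falls on a Sunday. Rolling to the preceding business day gives 25 September 2020, a Friday.
Deadline: 25 September 2020.

25 September 2020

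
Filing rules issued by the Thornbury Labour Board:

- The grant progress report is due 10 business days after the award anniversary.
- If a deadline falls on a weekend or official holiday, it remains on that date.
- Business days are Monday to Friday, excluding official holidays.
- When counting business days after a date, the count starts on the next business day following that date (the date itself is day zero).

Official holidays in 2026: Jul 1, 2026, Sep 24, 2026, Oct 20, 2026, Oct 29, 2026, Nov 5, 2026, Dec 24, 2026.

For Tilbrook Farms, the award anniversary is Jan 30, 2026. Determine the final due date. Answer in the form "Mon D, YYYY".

Feb 13, 2026

Starting the day after Jan 30, 2026 and counting 10 business days lands on Feb 13, 2026.
Feb 13, 2026 falls on a Friday. The rules make no weekend/holiday allowance, so it remains Feb 13, 2026.
The final due date is Feb 13, 2026.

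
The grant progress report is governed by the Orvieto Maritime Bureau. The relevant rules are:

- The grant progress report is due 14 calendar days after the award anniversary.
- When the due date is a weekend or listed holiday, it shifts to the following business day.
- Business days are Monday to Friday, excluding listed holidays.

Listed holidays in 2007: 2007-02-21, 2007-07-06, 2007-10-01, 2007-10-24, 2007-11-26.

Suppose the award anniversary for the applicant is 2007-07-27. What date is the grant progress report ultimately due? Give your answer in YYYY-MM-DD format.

2007-08-10

14 calendar days after 2007-07-27 is 2007-08-10.
Since 2007-08-10 is a Friday and not a holiday, the date is unchanged.
The final due date is 2007-08-10.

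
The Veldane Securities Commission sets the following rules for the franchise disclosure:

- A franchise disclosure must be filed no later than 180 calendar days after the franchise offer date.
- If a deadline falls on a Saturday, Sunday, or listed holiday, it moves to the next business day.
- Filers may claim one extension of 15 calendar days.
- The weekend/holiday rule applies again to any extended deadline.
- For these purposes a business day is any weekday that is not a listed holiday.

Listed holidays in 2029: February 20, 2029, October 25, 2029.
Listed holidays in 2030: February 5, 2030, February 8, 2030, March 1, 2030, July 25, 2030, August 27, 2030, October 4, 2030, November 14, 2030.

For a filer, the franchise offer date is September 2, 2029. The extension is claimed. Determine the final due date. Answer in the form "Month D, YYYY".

Adding 180 calendar days to September 2, 2029 gives March 1, 2030.
Because March 1, 2030 is a listed holiday, the deadline becomes March 4, 2030 (Monday).
Applying the 15-calendar-day extension: March 4, 2030 + 15 days = March 19, 2030.
March 19, 2030 (Tuesday) is already a business day.
Deadline: March 19, 2030.

March 19, 2030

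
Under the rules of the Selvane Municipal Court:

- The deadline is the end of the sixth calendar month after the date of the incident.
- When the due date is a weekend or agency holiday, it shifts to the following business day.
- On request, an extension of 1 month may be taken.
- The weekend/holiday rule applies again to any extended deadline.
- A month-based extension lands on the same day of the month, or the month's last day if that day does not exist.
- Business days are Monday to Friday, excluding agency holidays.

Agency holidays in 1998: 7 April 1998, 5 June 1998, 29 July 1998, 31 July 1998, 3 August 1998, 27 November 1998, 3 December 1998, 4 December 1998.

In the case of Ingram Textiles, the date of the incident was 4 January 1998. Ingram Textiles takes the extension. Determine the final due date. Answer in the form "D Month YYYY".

4 September 1998

The sixth month after 4 January 1998 is July 1998, whose last day is 31 July 1998.
31 July 1998 falls on a listed holiday. Rolling to the next business day gives 4 August 1998, a Tuesday.
Applying the 1 month extension: 1 month after 4 August 1998 is 4 September 1998.
4 September 1998 is a Friday and not a listed holiday, so it stands.
So the filing is due 4 September 1998.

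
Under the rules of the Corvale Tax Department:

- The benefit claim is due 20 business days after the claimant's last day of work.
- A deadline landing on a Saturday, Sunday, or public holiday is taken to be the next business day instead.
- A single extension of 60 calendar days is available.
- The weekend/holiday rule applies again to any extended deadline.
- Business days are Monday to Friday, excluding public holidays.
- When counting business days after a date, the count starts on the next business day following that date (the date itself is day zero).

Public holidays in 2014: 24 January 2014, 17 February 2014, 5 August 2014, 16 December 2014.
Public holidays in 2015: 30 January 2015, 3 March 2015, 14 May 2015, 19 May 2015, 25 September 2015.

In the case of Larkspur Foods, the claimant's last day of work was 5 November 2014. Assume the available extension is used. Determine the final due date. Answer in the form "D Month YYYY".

2 February 2015

Counting 20 business days after 5 November 2014 (skipping weekends and listed holidays) reaches 3 December 2014.
3 December 2014 falls on a Wednesday, which is a business day, so no adjustment is needed.
Applying the 60-calendar-day extension: 3 December 2014 + 60 days = 1 February 2015.
Because 1 February 2015 is a Sunday, the deadline becomes 2 February 2015 (Monday).
So the filing is due 2 February 2015.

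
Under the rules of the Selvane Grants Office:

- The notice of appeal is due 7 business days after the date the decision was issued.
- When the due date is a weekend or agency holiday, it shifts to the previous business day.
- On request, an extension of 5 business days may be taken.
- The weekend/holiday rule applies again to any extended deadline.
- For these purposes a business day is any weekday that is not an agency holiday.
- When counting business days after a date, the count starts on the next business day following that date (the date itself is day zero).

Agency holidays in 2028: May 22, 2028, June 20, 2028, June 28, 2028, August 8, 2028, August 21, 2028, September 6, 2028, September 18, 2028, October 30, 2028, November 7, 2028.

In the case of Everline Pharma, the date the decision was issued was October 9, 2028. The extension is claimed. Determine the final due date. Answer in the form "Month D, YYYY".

October 25, 2028

Starting the day after October 9, 2028 and counting 7 business days lands on October 18, 2028.
October 18, 2028 falls on a Wednesday, which is a business day, so no adjustment is needed.
Applying the 5-business-day extension: 5 business days after October 18, 2028 is October 25, 2028.
Since October 25, 2028 is a Wednesday and not a holiday, the date is unchanged.
Deadline: October 25, 2028.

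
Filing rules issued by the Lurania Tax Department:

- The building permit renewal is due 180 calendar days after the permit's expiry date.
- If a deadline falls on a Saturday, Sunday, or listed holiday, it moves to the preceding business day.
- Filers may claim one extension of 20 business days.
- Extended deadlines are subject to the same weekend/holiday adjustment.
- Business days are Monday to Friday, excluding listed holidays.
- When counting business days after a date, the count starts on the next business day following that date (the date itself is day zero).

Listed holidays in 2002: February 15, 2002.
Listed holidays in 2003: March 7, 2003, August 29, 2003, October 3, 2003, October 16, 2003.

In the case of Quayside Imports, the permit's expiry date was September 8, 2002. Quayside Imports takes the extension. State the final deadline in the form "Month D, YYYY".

Adding 180 calendar days to September 8, 2002 gives March 7, 2003.
Because March 7, 2003 is a listed holiday, the deadline becomes March 6, 2003 (Thursday).
The 20-business-day extension runs from March 6, 2003 to April 4, 2003.
Since April 4, 2003 is a Friday and not a holiday, the date is unchanged.
Final deadline: April 4, 2003.

April 4, 2003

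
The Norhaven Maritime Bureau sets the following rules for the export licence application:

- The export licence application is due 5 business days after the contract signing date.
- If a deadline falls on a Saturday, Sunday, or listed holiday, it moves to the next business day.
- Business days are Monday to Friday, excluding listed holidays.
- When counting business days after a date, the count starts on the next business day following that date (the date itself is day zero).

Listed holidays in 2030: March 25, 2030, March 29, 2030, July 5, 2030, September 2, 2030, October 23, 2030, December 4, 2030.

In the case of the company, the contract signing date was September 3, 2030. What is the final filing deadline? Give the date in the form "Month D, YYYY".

September 10, 2030

5 business days after September 3, 2030, excluding weekends and holidays, is September 10, 2030.
September 10, 2030 falls on a Tuesday, which is a business day, so no adjustment is needed.
The final due date is September 10, 2030.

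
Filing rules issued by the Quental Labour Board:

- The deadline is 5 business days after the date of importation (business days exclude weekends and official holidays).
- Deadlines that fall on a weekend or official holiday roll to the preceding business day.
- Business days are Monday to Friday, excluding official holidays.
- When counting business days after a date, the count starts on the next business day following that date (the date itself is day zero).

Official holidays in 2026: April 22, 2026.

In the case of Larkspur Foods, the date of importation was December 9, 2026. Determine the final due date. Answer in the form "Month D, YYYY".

December 16, 2026

Counting 5 business days after December 9, 2026 (skipping weekends and listed holidays) reaches December 16, 2026.
Since December 16, 2026 is a Wednesday and not a holiday, the date is unchanged.
Final deadline: December 16, 2026.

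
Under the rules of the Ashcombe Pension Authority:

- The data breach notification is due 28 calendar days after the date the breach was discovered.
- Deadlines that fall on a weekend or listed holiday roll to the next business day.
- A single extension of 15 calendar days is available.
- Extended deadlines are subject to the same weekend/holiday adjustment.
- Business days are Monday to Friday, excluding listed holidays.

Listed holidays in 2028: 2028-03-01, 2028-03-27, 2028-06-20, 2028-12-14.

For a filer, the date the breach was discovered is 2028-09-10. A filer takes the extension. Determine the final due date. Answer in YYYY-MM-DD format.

28 calendar days after 2028-09-10 is 2028-10-08.
Because 2028-10-08 is a Sunday, the deadline becomes 2028-10-09 (Monday).
Add the 15 calendar-day extension to 2028-10-09: 2028-10-24.
Since 2028-10-24 is a Tuesday and not a holiday, the date is unchanged.
The final due date is 2028-10-24.

2028-10-24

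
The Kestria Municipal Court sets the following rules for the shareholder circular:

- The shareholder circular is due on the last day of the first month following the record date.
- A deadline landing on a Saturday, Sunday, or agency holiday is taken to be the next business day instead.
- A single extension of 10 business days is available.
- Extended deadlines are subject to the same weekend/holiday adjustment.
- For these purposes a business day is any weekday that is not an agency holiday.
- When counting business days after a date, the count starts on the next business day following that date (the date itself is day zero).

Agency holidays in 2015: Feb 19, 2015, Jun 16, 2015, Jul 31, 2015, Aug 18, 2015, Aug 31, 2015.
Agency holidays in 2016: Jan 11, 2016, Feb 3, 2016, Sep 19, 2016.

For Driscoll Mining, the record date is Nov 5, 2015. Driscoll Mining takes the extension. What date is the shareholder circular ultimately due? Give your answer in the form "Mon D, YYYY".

The first month after Nov 5, 2015 is December 2015, whose last day is Dec 31, 2015.
Dec 31, 2015 (Thursday) is already a business day.
Counting 10 further business days from Dec 31, 2015 reaches Jan 15, 2016.
Jan 15, 2016 falls on a Friday, which is a business day, so no adjustment is needed.
Deadline: Jan 15, 2016.

Jan 15, 2016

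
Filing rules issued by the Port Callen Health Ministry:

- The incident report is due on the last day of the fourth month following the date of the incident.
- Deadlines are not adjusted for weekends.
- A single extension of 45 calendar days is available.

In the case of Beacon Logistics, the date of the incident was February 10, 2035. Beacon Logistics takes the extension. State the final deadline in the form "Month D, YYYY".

The fourth month after February 10, 2035 is June 2035, whose last day is June 30, 2035.
June 30, 2035 is a Saturday; no weekend or holiday adjustment applies.
Applying the 45-calendar-day extension: June 30, 2035 + 45 days = August 14, 2035.
No adjustment is made for weekends or holidays, so August 14, 2035 stands.
Final deadline: August 14, 2035.

August 14, 2035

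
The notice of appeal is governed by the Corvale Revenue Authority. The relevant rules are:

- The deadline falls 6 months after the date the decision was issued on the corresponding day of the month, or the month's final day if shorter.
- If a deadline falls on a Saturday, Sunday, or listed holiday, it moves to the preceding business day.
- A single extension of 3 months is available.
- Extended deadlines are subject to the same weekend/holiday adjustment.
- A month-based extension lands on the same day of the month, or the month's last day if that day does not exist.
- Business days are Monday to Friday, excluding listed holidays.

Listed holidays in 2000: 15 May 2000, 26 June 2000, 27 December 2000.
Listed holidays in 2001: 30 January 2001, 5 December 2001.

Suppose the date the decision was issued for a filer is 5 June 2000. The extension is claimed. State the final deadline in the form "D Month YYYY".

5 March 2001

6 months from 5 June 2000 is 5 December 2000.
5 December 2000 (Tuesday) is already a business day.
Applying the 3 months extension: 3 months after 5 December 2000 is 5 March 2001.
5 March 2001 falls on a Monday, which is a business day, so no adjustment is needed.
Deadline: 5 March 2001.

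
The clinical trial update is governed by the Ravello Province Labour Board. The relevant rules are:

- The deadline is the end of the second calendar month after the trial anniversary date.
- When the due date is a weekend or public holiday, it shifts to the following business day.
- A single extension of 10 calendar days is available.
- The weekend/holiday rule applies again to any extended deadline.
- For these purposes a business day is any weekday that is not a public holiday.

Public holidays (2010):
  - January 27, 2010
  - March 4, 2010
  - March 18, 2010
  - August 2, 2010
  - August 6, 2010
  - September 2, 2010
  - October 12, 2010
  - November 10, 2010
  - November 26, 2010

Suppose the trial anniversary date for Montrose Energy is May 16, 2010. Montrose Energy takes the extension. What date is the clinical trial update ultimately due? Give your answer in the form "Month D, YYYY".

2 months after May 16, 2010 is July 2010; that month ends on July 31, 2010.
July 31, 2010 is a Saturday; the next business day is August 3, 2010 (Tuesday).
Add the 10 calendar-day extension to August 3, 2010: August 13, 2010.
August 13, 2010 falls on a Friday, which is a business day, so no adjustment is needed.
Final deadline: August 13, 2010.

August 13, 2010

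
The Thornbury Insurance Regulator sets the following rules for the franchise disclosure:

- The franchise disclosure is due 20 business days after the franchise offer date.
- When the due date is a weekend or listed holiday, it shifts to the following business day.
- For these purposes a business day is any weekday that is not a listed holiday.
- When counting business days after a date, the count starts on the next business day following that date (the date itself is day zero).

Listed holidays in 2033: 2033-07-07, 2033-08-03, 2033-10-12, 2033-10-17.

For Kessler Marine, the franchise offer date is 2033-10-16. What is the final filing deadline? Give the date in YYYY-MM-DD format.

20 business days after 2033-10-16, excluding weekends and holidays, is 2033-11-14.
2033-11-14 is a Monday and not a listed holiday, so it stands.
The final due date is 2033-11-14.

2033-11-14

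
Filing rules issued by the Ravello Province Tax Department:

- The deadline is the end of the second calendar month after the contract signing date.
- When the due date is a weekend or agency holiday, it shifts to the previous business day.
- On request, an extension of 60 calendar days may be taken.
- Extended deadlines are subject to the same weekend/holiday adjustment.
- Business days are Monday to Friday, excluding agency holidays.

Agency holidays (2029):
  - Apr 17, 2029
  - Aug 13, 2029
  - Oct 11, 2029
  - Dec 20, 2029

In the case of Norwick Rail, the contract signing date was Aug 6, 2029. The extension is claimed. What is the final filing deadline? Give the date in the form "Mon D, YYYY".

2 months after Aug 6, 2029 falls in October 2029; the last day of that month is Oct 31, 2029.
Oct 31, 2029 is a Wednesday and not a listed holiday, so it stands.
Applying the 60-calendar-day extension: Oct 31, 2029 + 60 days = Dec 30, 2029.
Dec 30, 2029 is a Sunday; the preceding business day is Dec 28, 2029 (Friday).
The final due date is Dec 28, 2029.

Dec 28, 2029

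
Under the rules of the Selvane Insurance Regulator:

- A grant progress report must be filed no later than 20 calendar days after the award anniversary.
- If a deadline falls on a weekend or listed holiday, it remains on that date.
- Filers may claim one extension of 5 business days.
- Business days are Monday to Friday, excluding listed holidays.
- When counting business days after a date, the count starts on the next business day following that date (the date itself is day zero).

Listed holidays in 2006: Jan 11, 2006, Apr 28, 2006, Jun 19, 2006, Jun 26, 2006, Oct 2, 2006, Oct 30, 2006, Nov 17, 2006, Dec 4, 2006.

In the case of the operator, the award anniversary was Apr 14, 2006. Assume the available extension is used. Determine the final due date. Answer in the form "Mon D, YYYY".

Trigger date Apr 14, 2006 + 20 calendar days = May 4, 2006.
No adjustment is made for weekends or holidays, so May 4, 2006 stands.
Counting 5 further business days from May 4, 2006 reaches May 11, 2006.
No adjustment is made for weekends or holidays, so May 11, 2006 stands.
Deadline: May 11, 2006.

May 11, 2006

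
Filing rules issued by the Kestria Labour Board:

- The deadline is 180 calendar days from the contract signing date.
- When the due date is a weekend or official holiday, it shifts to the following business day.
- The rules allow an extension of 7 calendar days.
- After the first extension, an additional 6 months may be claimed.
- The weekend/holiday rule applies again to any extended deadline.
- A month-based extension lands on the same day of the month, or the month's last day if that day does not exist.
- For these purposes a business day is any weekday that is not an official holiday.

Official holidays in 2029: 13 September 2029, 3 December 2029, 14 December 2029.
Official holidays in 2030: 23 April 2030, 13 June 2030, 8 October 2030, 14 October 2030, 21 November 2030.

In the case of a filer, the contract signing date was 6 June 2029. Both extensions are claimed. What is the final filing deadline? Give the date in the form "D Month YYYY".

11 June 2030

Trigger date 6 June 2029 + 180 calendar days = 3 December 2029.
Because 3 December 2029 is a listed holiday, the deadline becomes 4 December 2029 (Tuesday).
With the 7-day extension, 4 December 2029 becomes 11 December 2029.
11 December 2029 (Tuesday) is already a business day.
The 6 months extension carries 11 December 2029 to 11 June 2030.
11 June 2030 (Tuesday) is already a business day.
Final deadline: 11 June 2030.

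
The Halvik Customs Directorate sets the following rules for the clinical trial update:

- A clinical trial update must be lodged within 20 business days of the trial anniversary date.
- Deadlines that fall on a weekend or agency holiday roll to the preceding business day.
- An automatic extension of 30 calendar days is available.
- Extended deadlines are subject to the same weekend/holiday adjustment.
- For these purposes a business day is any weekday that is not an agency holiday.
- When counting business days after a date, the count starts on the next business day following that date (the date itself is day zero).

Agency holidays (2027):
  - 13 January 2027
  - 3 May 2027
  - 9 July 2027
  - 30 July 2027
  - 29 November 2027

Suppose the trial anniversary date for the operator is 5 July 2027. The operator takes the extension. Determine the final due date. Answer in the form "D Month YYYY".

3 September 2027

20 business days after 5 July 2027, excluding weekends and holidays, is 4 August 2027.
Since 4 August 2027 is a Wednesday and not a holiday, the date is unchanged.
Add the 30 calendar-day extension to 4 August 2027: 3 September 2027.
Since 3 September 2027 is a Friday and not a holiday, the date is unchanged.
So the filing is due 3 September 2027.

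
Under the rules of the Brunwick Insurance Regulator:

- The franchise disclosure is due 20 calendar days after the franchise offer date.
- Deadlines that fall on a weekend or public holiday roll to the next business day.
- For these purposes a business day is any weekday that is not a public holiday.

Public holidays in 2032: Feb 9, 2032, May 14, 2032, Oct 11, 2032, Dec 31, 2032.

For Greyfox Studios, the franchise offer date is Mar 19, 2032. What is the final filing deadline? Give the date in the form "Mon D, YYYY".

From Mar 19, 2032, 20 calendar days later is Apr 8, 2032.
Since Apr 8, 2032 is a Thursday and not a holiday, the date is unchanged.
Final deadline: Apr 8, 2032.

Apr 8, 2032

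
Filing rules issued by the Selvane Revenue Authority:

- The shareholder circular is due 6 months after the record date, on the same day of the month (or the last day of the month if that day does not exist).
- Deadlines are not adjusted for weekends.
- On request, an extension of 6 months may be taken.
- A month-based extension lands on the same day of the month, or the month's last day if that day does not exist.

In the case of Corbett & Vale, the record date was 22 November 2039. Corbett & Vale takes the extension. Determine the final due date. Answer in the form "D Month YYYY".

22 November 2040

Moving 6 months forward from 22 November 2039 on the corresponding day gives 22 May 2040.
22 May 2040 falls on a Tuesday. The rules make no weekend/holiday allowance, so it remains 22 May 2040.
Applying the 6 months extension: 6 months after 22 May 2040 is 22 November 2040.
22 November 2040 is a Thursday; no weekend or holiday adjustment applies.
So the filing is due 22 November 2040.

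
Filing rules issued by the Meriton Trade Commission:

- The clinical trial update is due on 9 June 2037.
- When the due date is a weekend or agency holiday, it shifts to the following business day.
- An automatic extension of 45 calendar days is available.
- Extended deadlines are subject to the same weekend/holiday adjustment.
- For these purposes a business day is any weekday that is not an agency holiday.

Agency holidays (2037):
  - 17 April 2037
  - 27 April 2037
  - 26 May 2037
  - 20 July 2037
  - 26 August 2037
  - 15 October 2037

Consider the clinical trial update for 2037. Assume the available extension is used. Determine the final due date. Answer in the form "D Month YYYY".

The statutory due date is 9 June 2037.
9 June 2037 is a Tuesday and not a listed holiday, so it stands.
Applying the 45-calendar-day extension: 9 June 2037 + 45 days = 24 July 2037.
24 July 2037 is a Friday and not a listed holiday, so it stands.
Final deadline: 24 July 2037.

24 July 2037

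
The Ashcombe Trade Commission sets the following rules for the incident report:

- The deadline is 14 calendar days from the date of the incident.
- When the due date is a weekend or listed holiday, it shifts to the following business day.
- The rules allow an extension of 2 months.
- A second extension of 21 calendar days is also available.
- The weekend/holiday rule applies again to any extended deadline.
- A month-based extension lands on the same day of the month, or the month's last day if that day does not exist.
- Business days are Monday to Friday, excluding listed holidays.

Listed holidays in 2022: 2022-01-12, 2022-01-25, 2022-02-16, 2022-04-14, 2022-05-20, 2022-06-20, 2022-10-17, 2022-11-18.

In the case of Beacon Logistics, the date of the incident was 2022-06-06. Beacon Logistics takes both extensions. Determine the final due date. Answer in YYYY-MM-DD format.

2022-09-12

From 2022-06-06, 14 calendar days later is 2022-06-20.
2022-06-20 is a listed holiday, so it moves to the next business day, 2022-06-21 (Tuesday).
Add 2 months to 2022-06-21: 2022-08-21.
2022-08-21 is a Sunday; the next business day is 2022-08-22 (Monday).
Add the 21 calendar-day extension to 2022-08-22: 2022-09-12.
2022-09-12 is a Monday and not a listed holiday, so it stands.
So the filing is due 2022-09-12.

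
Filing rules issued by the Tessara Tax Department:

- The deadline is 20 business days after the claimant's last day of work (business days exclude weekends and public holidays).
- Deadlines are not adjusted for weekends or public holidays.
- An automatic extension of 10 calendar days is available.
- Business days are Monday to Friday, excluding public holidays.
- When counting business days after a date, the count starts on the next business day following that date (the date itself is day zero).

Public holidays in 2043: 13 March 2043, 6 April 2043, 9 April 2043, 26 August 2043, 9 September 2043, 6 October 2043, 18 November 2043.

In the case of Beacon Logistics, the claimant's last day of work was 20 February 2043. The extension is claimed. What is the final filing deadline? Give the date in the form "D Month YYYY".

Starting the day after 20 February 2043 and counting 20 business days lands on 23 March 2043.
No adjustment is made for weekends or holidays, so 23 March 2043 stands.
With the 10-day extension, 23 March 2043 becomes 2 April 2043.
No adjustment is made for weekends or holidays, so 2 April 2043 stands.
So the filing is due 2 April 2043.

2 April 2043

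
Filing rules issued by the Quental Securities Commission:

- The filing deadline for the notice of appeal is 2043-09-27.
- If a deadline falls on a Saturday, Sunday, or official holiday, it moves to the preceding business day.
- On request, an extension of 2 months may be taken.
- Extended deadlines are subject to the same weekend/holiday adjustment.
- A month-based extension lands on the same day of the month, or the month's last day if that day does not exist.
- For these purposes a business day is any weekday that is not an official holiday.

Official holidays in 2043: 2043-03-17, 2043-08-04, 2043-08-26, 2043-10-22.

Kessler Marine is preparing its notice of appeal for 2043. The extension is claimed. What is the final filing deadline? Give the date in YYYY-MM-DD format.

Start from the fixed due date, 2043-09-27.
2043-09-27 is a Sunday, so it moves to the preceding business day, 2043-09-25 (Friday).
Add 2 months to 2043-09-25: 2043-11-25.
2043-11-25 is a Wednesday and not a listed holiday, so it stands.
Deadline: 2043-11-25.

2043-11-25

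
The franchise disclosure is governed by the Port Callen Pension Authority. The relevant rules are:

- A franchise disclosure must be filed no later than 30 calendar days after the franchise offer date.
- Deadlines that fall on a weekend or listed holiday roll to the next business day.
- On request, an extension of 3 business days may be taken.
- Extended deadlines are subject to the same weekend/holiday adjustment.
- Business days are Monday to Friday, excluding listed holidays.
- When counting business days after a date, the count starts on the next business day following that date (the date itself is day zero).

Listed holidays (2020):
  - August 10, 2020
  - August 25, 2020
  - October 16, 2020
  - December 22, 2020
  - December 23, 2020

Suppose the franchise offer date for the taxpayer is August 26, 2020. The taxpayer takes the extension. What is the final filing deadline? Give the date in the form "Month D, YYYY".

September 30, 2020

From August 26, 2020, 30 calendar days later is September 25, 2020.
September 25, 2020 is a Friday and not a listed holiday, so it stands.
Applying the 3-business-day extension: 3 business days after September 25, 2020 is September 30, 2020.
September 30, 2020 falls on a Wednesday, which is a business day, so no adjustment is needed.
So the filing is due September 30, 2020.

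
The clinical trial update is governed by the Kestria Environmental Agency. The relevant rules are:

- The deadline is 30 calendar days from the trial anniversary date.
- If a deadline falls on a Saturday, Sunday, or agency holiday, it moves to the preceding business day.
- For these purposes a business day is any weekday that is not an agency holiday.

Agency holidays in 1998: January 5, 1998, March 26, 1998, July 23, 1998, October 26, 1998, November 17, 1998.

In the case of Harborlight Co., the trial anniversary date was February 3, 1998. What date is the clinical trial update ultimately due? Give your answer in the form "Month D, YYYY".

From February 3, 1998, 30 calendar days later is March 5, 1998.
March 5, 1998 (Thursday) is already a business day.
Deadline: March 5, 1998.

March 5, 1998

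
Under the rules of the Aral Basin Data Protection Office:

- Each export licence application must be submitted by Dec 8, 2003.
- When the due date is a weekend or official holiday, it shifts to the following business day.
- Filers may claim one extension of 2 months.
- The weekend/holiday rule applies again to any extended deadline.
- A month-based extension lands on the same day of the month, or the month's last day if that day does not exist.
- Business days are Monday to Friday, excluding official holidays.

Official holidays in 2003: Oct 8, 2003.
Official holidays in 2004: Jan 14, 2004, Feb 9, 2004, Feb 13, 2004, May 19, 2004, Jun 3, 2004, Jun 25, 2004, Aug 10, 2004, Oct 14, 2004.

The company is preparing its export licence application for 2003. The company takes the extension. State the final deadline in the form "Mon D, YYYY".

Feb 10, 2004

Start from the fixed due date, Dec 8, 2003.
Dec 8, 2003 (Monday) is already a business day.
Applying the 2 months extension: 2 months after Dec 8, 2003 is Feb 8, 2004.
Feb 8, 2004 falls on a Sunday. Rolling to the next business day gives Feb 10, 2004, a Tuesday.
So the filing is due Feb 10, 2004.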